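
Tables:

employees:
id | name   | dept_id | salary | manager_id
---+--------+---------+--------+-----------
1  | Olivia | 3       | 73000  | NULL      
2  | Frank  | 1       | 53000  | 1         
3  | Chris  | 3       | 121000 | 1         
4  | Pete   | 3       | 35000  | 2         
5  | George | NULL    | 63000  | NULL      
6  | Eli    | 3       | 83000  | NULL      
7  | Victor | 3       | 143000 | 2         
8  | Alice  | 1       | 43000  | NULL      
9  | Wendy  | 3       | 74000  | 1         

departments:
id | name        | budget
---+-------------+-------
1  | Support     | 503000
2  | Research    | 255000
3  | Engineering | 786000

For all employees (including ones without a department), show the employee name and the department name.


LEFT JOIN keeps every row from employees (the left table); where dept_id has no match in departments, the department columns become NULL. Walk through each employee:
  - employee 1 (Olivia): dept_id=3 -> matches Engineering
  - employee 2 (Frank): dept_id=1 -> matches Support
  - employee 3 (Chris): dept_id=3 -> matches Engineering
  - employee 4 (Pete): dept_id=3 -> matches Engineering
  - employee 5 (George): dept_id=NULL, no match -> kept with NULL
  - employee 6 (Eli): dept_id=3 -> matches Engineering
  - employee 7 (Victor): dept_id=3 -> matches Engineering
  - employee 8 (Alice): dept_id=1 -> matches Support
  - employee 9 (Wendy): dept_id=3 -> matches Engineering
All 9 rows appear; 1 has NULL department.

SQL:
SELECT a.name, b.name AS department
FROM employees a
LEFT JOIN departments b ON a.dept_id = b.id

Result:
name   | department 
-------+------------
Olivia | Engineering
Frank  | Support    
Chris  | Engineering
Pete   | Engineering
George | NULL       
Eli    | Engineering
Victor | Engineering
Alice  | Support    
Wendy  | Engineering


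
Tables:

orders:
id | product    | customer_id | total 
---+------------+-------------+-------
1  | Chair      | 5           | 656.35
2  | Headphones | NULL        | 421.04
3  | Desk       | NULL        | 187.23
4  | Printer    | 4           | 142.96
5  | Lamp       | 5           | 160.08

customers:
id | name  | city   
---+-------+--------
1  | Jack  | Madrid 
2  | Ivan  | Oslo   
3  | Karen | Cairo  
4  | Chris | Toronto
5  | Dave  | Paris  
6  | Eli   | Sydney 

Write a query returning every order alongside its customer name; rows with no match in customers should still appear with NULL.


LEFT JOIN keeps every row from orders (the left table); where customer_id has no match in customers, the customer columns become NULL. Walk through each order:
  - order 1 (Chair): customer_id=5 -> matches Dave
  - order 2 (Headphones): customer_id=NULL, no match -> kept with NULL
  - order 3 (Desk): customer_id=NULL, no match -> kept with NULL
  - order 4 (Printer): customer_id=4 -> matches Chris
  - order 5 (Lamp): customer_id=5 -> matches Dave
All 5 rows appear; 2 have NULL customer.

SQL:
SELECT a.product, b.name AS customer
FROM orders a
LEFT JOIN customers b ON a.customer_id = b.id

Result:
product    | customer
-----------+---------
Chair      | Dave    
Headphones | NULL    
Desk       | NULL    
Printer    | Chris   
Lamp       | Dave    


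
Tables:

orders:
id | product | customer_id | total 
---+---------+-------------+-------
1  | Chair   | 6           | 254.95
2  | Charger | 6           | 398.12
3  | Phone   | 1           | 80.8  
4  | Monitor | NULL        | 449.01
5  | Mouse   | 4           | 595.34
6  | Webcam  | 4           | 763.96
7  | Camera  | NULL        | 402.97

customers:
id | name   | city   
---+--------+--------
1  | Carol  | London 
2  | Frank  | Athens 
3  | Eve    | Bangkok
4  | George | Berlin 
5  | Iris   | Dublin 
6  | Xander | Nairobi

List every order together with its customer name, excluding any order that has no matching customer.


INNER JOIN keeps only orders rows whose customer_id matches an id in customers. Walk through each order:
  - order 1 (Chair): customer_id=6 -> matches Xander
  - order 2 (Charger): customer_id=6 -> matches Xander
  - order 3 (Phone): customer_id=1 -> matches Carol
  - order 4 (Monitor): customer_id=NULL, no match -> dropped
  - order 5 (Mouse): customer_id=4 -> matches George
  - order 6 (Webcam): customer_id=4 -> matches George
  - order 7 (Camera): customer_id=NULL, no match -> dropped
So 2 of 7 rows are dropped.

SQL:
SELECT a.product, b.name AS customer
FROM orders a
INNER JOIN customers b ON a.customer_id = b.id

Result:
product | customer
--------+---------
Chair   | Xander  
Charger | Xander  
Phone   | Carol   
Mouse   | George  
Webcam  | George  


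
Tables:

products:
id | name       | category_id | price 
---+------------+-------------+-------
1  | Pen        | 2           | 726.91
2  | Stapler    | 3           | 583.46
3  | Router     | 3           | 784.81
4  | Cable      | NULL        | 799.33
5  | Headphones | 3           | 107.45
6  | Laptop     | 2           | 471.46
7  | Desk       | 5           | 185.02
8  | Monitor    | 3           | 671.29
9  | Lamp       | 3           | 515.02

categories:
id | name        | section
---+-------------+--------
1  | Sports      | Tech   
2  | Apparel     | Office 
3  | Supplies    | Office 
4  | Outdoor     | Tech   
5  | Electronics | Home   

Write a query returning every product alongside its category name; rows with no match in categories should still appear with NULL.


LEFT JOIN keeps every row from products (the left table); where category_id has no match in categories, the category columns become NULL. Walk through each product:
  - product 1 (Pen): category_id=2 -> matches Apparel
  - product 2 (Stapler): category_id=3 -> matches Supplies
  - product 3 (Router): category_id=3 -> matches Supplies
  - product 4 (Cable): category_id=NULL, no match -> kept with NULL
  - product 5 (Headphones): category_id=3 -> matches Supplies
  - product 6 (Laptop): category_id=2 -> matches Apparel
  - product 7 (Desk): category_id=5 -> matches Electronics
  - product 8 (Monitor): category_id=3 -> matches Supplies
  - product 9 (Lamp): category_id=3 -> matches Supplies
All 9 rows appear; 1 has NULL category.

SQL:
SELECT a.name, b.name AS category
FROM products a
LEFT JOIN categories b ON a.category_id = b.id

Result:
name       | category   
-----------+------------
Pen        | Apparel    
Stapler    | Supplies   
Router     | Supplies   
Cable      | NULL       
Headphones | Supplies   
Laptop     | Apparel    
Desk       | Electronics
Monitor    | Supplies   
Lamp       | Supplies   


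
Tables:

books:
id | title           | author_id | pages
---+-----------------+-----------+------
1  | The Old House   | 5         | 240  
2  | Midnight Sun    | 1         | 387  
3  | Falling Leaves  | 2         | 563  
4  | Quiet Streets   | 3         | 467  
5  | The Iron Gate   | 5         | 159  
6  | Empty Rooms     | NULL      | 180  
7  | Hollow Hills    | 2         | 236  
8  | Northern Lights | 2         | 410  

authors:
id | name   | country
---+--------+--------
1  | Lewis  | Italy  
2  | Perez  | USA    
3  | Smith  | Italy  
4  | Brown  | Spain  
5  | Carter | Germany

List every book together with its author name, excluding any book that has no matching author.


INNER JOIN keeps only books rows whose author_id matches an id in authors. Walk through each book:
  - book 1 (The Old House): author_id=5 -> matches Carter
  - book 2 (Midnight Sun): author_id=1 -> matches Lewis
  - book 3 (Falling Leaves): author_id=2 -> matches Perez
  - book 4 (Quiet Streets): author_id=3 -> matches Smith
  - book 5 (The Iron Gate): author_id=5 -> matches Carter
  - book 6 (Empty Rooms): author_id=NULL, no match -> dropped
  - book 7 (Hollow Hills): author_id=2 -> matches Perez
  - book 8 (Northern Lights): author_id=2 -> matches Perez
So 1 of 8 rows is dropped.

SQL:
SELECT a.title, b.name AS author
FROM books a
INNER JOIN authors b ON a.author_id = b.id

Result:
title           | author
----------------+-------
The Old House   | Carter
Midnight Sun    | Lewis 
Falling Leaves  | Perez 
Quiet Streets   | Smith 
The Iron Gate   | Carter
Hollow Hills    | Perez 
Northern Lights | Perez 


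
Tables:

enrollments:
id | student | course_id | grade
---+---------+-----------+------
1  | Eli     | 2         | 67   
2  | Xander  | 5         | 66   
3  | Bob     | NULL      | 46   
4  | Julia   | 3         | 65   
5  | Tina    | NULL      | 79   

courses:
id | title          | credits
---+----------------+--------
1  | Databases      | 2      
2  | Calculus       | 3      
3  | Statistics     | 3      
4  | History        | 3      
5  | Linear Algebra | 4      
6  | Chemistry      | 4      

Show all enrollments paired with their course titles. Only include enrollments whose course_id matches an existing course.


INNER JOIN keeps only enrollments rows whose course_id matches an id in courses. Walk through each enrollment:
  - enrollment 1 (Eli): course_id=2 -> matches Calculus
  - enrollment 2 (Xander): course_id=5 -> matches Linear Algebra
  - enrollment 3 (Bob): course_id=NULL, no match -> dropped
  - enrollment 4 (Julia): course_id=3 -> matches Statistics
  - enrollment 5 (Tina): course_id=NULL, no match -> dropped
So 2 of 5 rows are dropped.

SQL:
SELECT a.student, b.title AS course
FROM enrollments a
INNER JOIN courses b ON a.course_id = b.id

Result:
student | course        
--------+---------------
Eli     | Calculus      
Xander  | Linear Algebra
Julia   | Statistics    


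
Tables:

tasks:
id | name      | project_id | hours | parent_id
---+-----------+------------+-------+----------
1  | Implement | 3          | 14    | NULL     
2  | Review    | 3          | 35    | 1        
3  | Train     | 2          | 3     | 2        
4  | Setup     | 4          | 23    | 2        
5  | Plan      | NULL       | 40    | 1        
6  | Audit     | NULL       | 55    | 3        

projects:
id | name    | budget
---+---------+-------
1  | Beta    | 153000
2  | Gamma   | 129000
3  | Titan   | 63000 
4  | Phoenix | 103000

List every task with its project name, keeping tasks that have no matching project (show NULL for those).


LEFT JOIN keeps every row from tasks (the left table); where project_id has no match in projects, the project columns become NULL. Walk through each task:
  - task 1 (Implement): project_id=3 -> matches Titan
  - task 2 (Review): project_id=3 -> matches Titan
  - task 3 (Train): project_id=2 -> matches Gamma
  - task 4 (Setup): project_id=4 -> matches Phoenix
  - task 5 (Plan): project_id=NULL, no match -> kept with NULL
  - task 6 (Audit): project_id=NULL, no match -> kept with NULL
All 6 rows appear; 2 have NULL project.

SQL:
SELECT a.name, b.name AS project
FROM tasks a
LEFT JOIN projects b ON a.project_id = b.id

Result:
name      | project
----------+--------
Implement | Titan  
Review    | Titan  
Train     | Gamma  
Setup     | Phoenix
Plan      | NULL   
Audit     | NULL   


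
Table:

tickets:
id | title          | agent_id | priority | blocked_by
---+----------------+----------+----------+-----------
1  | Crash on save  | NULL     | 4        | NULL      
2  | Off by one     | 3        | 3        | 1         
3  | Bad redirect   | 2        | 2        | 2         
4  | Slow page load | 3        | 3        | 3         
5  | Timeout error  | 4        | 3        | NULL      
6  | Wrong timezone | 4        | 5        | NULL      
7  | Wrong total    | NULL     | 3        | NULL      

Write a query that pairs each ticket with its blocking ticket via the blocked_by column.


This is a self-join: tickets is joined to a second copy of itself, matching each row's blocked_by to another row's id. Use LEFT JOIN so rows with blocked_by=NULL are kept.
  - ticket 1 (Crash on save): blocked_by=NULL -> NULL
  - ticket 2 (Off by one): blocked_by=1 -> Crash on save
  - ticket 3 (Bad redirect): blocked_by=2 -> Off by one
  - ticket 4 (Slow page load): blocked_by=3 -> Bad redirect
  - ticket 5 (Timeout error): blocked_by=NULL -> NULL
  - ticket 6 (Wrong timezone): blocked_by=NULL -> NULL
  - ticket 7 (Wrong total): blocked_by=NULL -> NULL

SQL:
SELECT a.title AS item, b.title AS blocked_by
FROM tickets a
LEFT JOIN tickets b ON a.blocked_by = b.id

Result:
item           | blocked_by   
---------------+--------------
Crash on save  | NULL         
Off by one     | Crash on save
Bad redirect   | Off by one   
Slow page load | Bad redirect 
Timeout error  | NULL         
Wrong timezone | NULL         
Wrong total    | NULL         


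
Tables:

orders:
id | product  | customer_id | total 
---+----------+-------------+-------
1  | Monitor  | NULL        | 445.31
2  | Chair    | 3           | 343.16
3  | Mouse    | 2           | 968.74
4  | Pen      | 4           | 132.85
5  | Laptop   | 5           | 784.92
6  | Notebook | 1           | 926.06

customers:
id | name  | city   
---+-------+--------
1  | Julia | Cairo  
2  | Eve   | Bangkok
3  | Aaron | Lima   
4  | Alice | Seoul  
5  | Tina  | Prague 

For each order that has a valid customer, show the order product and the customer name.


INNER JOIN keeps only orders rows whose customer_id matches an id in customers. Walk through each order:
  - order 1 (Monitor): customer_id=NULL, no match -> dropped
  - order 2 (Chair): customer_id=3 -> matches Aaron
  - order 3 (Mouse): customer_id=2 -> matches Eve
  - order 4 (Pen): customer_id=4 -> matches Alice
  - order 5 (Laptop): customer_id=5 -> matches Tina
  - order 6 (Notebook): customer_id=1 -> matches Julia
So 1 of 6 rows is dropped.

SQL:
SELECT a.product, b.name AS customer
FROM orders a
INNER JOIN customers b ON a.customer_id = b.id

Result:
product  | customer
---------+---------
Chair    | Aaron   
Mouse    | Eve     
Pen      | Alice   
Laptop   | Tina    
Notebook | Julia   


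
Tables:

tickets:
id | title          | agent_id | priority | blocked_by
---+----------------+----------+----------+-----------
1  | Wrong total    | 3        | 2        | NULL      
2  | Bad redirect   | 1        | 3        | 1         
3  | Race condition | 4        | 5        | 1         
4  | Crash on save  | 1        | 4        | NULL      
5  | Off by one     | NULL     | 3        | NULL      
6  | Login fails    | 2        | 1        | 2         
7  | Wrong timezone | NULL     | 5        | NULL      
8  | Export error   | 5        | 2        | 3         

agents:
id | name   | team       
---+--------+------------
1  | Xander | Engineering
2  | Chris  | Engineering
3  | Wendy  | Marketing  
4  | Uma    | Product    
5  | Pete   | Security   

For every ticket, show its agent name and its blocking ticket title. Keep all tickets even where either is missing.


Two LEFT JOINs from the same base table tickets: one to agents via agent_id, one to tickets itself via blocked_by. Both are LEFT so every ticket is preserved.
Match against agents:
  - ticket 1 (Wrong total): agent_id=3 -> matches Wendy
  - ticket 2 (Bad redirect): agent_id=1 -> matches Xander
  - ticket 3 (Race condition): agent_id=4 -> matches Uma
  - ticket 4 (Crash on save): agent_id=1 -> matches Xander
  - ticket 5 (Off by one): agent_id=NULL, no match -> kept with NULL
  - ticket 6 (Login fails): agent_id=2 -> matches Chris
  - ticket 7 (Wrong timezone): agent_id=NULL, no match -> kept with NULL
  - ticket 8 (Export error): agent_id=5 -> matches Pete
Match against tickets (self):
  - ticket 1 (Wrong total): blocked_by=NULL -> NULL
  - ticket 2 (Bad redirect): blocked_by=1 -> Wrong total
  - ticket 3 (Race condition): blocked_by=1 -> Wrong total
  - ticket 4 (Crash on save): blocked_by=NULL -> NULL
  - ticket 5 (Off by one): blocked_by=NULL -> NULL
  - ticket 6 (Login fails): blocked_by=2 -> Bad redirect
  - ticket 7 (Wrong timezone): blocked_by=NULL -> NULL
  - ticket 8 (Export error): blocked_by=3 -> Race condition

SQL:
SELECT a.title, b.name AS agent, c.title AS blocked_by
FROM tickets a
LEFT JOIN agents b ON a.agent_id = b.id
LEFT JOIN tickets c ON a.blocked_by = c.id

Result:
title          | agent  | blocked_by    
---------------+--------+---------------
Wrong total    | Wendy  | NULL          
Bad redirect   | Xander | Wrong total   
Race condition | Uma    | Wrong total   
Crash on save  | Xander | NULL          
Off by one     | NULL   | NULL          
Login fails    | Chris  | Bad redirect  
Wrong timezone | NULL   | NULL          
Export error   | Pete   | Race condition


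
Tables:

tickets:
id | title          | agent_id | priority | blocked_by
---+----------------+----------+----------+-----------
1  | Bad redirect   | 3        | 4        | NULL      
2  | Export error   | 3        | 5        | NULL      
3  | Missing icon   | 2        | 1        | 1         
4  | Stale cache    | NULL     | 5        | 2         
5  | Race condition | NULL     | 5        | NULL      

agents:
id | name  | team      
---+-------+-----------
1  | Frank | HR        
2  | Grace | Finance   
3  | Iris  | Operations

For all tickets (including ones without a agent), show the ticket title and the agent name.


LEFT JOIN keeps every row from tickets (the left table); where agent_id has no match in agents, the agent columns become NULL. Walk through each ticket:
  - ticket 1 (Bad redirect): agent_id=3 -> matches Iris
  - ticket 2 (Export error): agent_id=3 -> matches Iris
  - ticket 3 (Missing icon): agent_id=2 -> matches Grace
  - ticket 4 (Stale cache): agent_id=NULL, no match -> kept with NULL
  - ticket 5 (Race condition): agent_id=NULL, no match -> kept with NULL
All 5 rows appear; 2 have NULL agent.

SQL:
SELECT a.title, b.name AS agent
FROM tickets a
LEFT JOIN agents b ON a.agent_id = b.id

Result:
title          | agent
---------------+------
Bad redirect   | Iris 
Export error   | Iris 
Missing icon   | Grace
Stale cache    | NULL 
Race condition | NULL 


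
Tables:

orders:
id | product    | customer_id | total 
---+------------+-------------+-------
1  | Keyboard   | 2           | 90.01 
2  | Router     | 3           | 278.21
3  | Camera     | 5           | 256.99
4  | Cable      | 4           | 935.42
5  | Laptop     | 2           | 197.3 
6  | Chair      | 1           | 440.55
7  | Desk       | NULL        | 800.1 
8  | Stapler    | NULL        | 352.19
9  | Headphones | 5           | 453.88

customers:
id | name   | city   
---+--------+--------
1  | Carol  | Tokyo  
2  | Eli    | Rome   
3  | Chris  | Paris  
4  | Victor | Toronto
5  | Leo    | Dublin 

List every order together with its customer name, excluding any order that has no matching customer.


INNER JOIN keeps only orders rows whose customer_id matches an id in customers. Walk through each order:
  - order 1 (Keyboard): customer_id=2 -> matches Eli
  - order 2 (Router): customer_id=3 -> matches Chris
  - order 3 (Camera): customer_id=5 -> matches Leo
  - order 4 (Cable): customer_id=4 -> matches Victor
  - order 5 (Laptop): customer_id=2 -> matches Eli
  - order 6 (Chair): customer_id=1 -> matches Carol
  - order 7 (Desk): customer_id=NULL, no match -> dropped
  - order 8 (Stapler): customer_id=NULL, no match -> dropped
  - order 9 (Headphones): customer_id=5 -> matches Leo
So 2 of 9 rows are dropped.

SQL:
SELECT a.product, b.name AS customer
FROM orders a
INNER JOIN customers b ON a.customer_id = b.id

Result:
product    | customer
-----------+---------
Keyboard   | Eli     
Router     | Chris   
Camera     | Leo     
Cable      | Victor  
Laptop     | Eli     
Chair      | Carol   
Headphones | Leo     


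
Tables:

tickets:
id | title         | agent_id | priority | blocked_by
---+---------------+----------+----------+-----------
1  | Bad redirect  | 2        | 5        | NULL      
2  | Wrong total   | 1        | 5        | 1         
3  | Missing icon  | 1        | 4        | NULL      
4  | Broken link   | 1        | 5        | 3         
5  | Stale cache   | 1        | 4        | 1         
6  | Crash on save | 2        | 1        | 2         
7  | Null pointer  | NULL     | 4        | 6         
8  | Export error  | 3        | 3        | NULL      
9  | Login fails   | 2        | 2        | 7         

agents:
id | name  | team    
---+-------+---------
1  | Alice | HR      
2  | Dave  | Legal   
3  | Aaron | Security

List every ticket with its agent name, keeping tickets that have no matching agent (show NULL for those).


LEFT JOIN keeps every row from tickets (the left table); where agent_id has no match in agents, the agent columns become NULL. Walk through each ticket:
  - ticket 1 (Bad redirect): agent_id=2 -> matches Dave
  - ticket 2 (Wrong total): agent_id=1 -> matches Alice
  - ticket 3 (Missing icon): agent_id=1 -> matches Alice
  - ticket 4 (Broken link): agent_id=1 -> matches Alice
  - ticket 5 (Stale cache): agent_id=1 -> matches Alice
  - ticket 6 (Crash on save): agent_id=2 -> matches Dave
  - ticket 7 (Null pointer): agent_id=NULL, no match -> kept with NULL
  - ticket 8 (Export error): agent_id=3 -> matches Aaron
  - ticket 9 (Login fails): agent_id=2 -> matches Dave
All 9 rows appear; 1 has NULL agent.

SQL:
SELECT a.title, b.name AS agent
FROM tickets a
LEFT JOIN agents b ON a.agent_id = b.id

Result:
title         | agent
--------------+------
Bad redirect  | Dave 
Wrong total   | Alice
Missing icon  | Alice
Broken link   | Alice
Stale cache   | Alice
Crash on save | Dave 
Null pointer  | NULL 
Export error  | Aaron
Login fails   | Dave 


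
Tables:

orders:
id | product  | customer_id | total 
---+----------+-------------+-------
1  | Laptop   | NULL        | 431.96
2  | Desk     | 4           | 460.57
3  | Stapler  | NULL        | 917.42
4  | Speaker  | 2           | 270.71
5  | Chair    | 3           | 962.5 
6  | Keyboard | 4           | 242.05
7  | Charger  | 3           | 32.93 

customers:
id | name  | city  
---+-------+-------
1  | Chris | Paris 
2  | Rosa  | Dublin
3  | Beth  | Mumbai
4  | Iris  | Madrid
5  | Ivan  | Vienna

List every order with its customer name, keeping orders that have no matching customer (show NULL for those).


LEFT JOIN keeps every row from orders (the left table); where customer_id has no match in customers, the customer columns become NULL. Walk through each order:
  - order 1 (Laptop): customer_id=NULL, no match -> kept with NULL
  - order 2 (Desk): customer_id=4 -> matches Iris
  - order 3 (Stapler): customer_id=NULL, no match -> kept with NULL
  - order 4 (Speaker): customer_id=2 -> matches Rosa
  - order 5 (Chair): customer_id=3 -> matches Beth
  - order 6 (Keyboard): customer_id=4 -> matches Iris
  - order 7 (Charger): customer_id=3 -> matches Beth
All 7 rows appear; 2 have NULL customer.

SQL:
SELECT a.product, b.name AS customer
FROM orders a
LEFT JOIN customers b ON a.customer_id = b.id

Result:
product  | customer
---------+---------
Laptop   | NULL    
Desk     | Iris    
Stapler  | NULL    
Speaker  | Rosa    
Chair    | Beth    
Keyboard | Iris    
Charger  | Beth    


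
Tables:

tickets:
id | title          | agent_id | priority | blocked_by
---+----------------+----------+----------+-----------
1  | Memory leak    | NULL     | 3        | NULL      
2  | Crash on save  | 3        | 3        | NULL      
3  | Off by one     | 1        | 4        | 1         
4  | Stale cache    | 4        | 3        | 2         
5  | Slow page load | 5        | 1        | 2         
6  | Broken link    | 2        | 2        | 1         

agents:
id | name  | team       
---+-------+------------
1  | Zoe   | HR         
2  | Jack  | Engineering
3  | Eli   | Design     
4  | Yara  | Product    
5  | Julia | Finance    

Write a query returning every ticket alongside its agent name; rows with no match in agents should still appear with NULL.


LEFT JOIN keeps every row from tickets (the left table); where agent_id has no match in agents, the agent columns become NULL. Walk through each ticket:
  - ticket 1 (Memory leak): agent_id=NULL, no match -> kept with NULL
  - ticket 2 (Crash on save): agent_id=3 -> matches Eli
  - ticket 3 (Off by one): agent_id=1 -> matches Zoe
  - ticket 4 (Stale cache): agent_id=4 -> matches Yara
  - ticket 5 (Slow page load): agent_id=5 -> matches Julia
  - ticket 6 (Broken link): agent_id=2 -> matches Jack
All 6 rows appear; 1 has NULL agent.

SQL:
SELECT a.title, b.name AS agent
FROM tickets a
LEFT JOIN agents b ON a.agent_id = b.id

Result:
title          | agent
---------------+------
Memory leak    | NULL 
Crash on save  | Eli  
Off by one     | Zoe  
Stale cache    | Yara 
Slow page load | Julia
Broken link    | Jack 


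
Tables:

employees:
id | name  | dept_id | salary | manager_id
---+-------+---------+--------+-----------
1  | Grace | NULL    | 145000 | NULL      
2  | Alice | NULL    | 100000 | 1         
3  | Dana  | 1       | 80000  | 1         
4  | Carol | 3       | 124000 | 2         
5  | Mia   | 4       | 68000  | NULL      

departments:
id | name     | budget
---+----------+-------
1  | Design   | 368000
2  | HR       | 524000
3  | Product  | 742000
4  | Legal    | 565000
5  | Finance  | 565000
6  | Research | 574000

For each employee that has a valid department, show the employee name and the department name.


INNER JOIN keeps only employees rows whose dept_id matches an id in departments. Walk through each employee:
  - employee 1 (Grace): dept_id=NULL, no match -> dropped
  - employee 2 (Alice): dept_id=NULL, no match -> dropped
  - employee 3 (Dana): dept_id=1 -> matches Design
  - employee 4 (Carol): dept_id=3 -> matches Product
  - employee 5 (Mia): dept_id=4 -> matches Legal
So 2 of 5 rows are dropped.

SQL:
SELECT a.name, b.name AS department
FROM employees a
INNER JOIN departments b ON a.dept_id = b.id

Result:
name  | department
------+-----------
Dana  | Design    
Carol | Product   
Mia   | Legal     


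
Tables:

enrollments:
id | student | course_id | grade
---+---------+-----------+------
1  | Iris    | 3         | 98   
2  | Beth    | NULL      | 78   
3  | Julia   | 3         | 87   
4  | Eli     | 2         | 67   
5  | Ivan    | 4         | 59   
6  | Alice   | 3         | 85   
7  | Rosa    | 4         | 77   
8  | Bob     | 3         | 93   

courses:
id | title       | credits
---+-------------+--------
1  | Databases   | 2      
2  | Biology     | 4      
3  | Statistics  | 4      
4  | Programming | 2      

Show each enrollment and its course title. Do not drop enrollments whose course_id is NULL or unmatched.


LEFT JOIN keeps every row from enrollments (the left table); where course_id has no match in courses, the course columns become NULL. Walk through each enrollment:
  - enrollment 1 (Iris): course_id=3 -> matches Statistics
  - enrollment 2 (Beth): course_id=NULL, no match -> kept with NULL
  - enrollment 3 (Julia): course_id=3 -> matches Statistics
  - enrollment 4 (Eli): course_id=2 -> matches Biology
  - enrollment 5 (Ivan): course_id=4 -> matches Programming
  - enrollment 6 (Alice): course_id=3 -> matches Statistics
  - enrollment 7 (Rosa): course_id=4 -> matches Programming
  - enrollment 8 (Bob): course_id=3 -> matches Statistics
All 8 rows appear; 1 has NULL course.

SQL:
SELECT a.student, b.title AS course
FROM enrollments a
LEFT JOIN courses b ON a.course_id = b.id

Result:
student | course     
--------+------------
Iris    | Statistics 
Beth    | NULL       
Julia   | Statistics 
Eli     | Biology    
Ivan    | Programming
Alice   | Statistics 
Rosa    | Programming
Bob     | Statistics 


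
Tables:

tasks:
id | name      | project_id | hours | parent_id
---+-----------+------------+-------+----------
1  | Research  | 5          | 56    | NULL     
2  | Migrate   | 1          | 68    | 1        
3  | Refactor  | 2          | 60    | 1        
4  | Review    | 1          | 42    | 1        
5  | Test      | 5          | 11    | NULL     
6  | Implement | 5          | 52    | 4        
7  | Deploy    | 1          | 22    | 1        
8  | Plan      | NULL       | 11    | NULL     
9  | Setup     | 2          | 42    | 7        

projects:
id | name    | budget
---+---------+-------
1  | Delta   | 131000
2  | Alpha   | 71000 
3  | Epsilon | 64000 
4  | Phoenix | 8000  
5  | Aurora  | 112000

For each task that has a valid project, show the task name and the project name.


INNER JOIN keeps only tasks rows whose project_id matches an id in projects. Walk through each task:
  - task 1 (Research): project_id=5 -> matches Aurora
  - task 2 (Migrate): project_id=1 -> matches Delta
  - task 3 (Refactor): project_id=2 -> matches Alpha
  - task 4 (Review): project_id=1 -> matches Delta
  - task 5 (Test): project_id=5 -> matches Aurora
  - task 6 (Implement): project_id=5 -> matches Aurora
  - task 7 (Deploy): project_id=1 -> matches Delta
  - task 8 (Plan): project_id=NULL, no match -> dropped
  - task 9 (Setup): project_id=2 -> matches Alpha
So 1 of 9 rows is dropped.

SQL:
SELECT a.name, b.name AS project
FROM tasks a
INNER JOIN projects b ON a.project_id = b.id

Result:
name      | project
----------+--------
Research  | Aurora 
Migrate   | Delta  
Refactor  | Alpha  
Review    | Delta  
Test      | Aurora 
Implement | Aurora 
Deploy    | Delta  
Setup     | Alpha  


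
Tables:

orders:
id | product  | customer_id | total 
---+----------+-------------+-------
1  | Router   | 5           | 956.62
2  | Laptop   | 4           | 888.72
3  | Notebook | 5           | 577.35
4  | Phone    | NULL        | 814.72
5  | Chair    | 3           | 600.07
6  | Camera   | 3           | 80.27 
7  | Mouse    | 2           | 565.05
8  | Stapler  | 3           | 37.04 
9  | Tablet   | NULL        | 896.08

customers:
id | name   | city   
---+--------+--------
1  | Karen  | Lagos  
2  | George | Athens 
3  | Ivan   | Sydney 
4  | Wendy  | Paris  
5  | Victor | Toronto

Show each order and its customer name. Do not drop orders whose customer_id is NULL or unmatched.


LEFT JOIN keeps every row from orders (the left table); where customer_id has no match in customers, the customer columns become NULL. Walk through each order:
  - order 1 (Router): customer_id=5 -> matches Victor
  - order 2 (Laptop): customer_id=4 -> matches Wendy
  - order 3 (Notebook): customer_id=5 -> matches Victor
  - order 4 (Phone): customer_id=NULL, no match -> kept with NULL
  - order 5 (Chair): customer_id=3 -> matches Ivan
  - order 6 (Camera): customer_id=3 -> matches Ivan
  - order 7 (Mouse): customer_id=2 -> matches George
  - order 8 (Stapler): customer_id=3 -> matches Ivan
  - order 9 (Tablet): customer_id=NULL, no match -> kept with NULL
All 9 rows appear; 2 have NULL customer.

SQL:
SELECT a.product, b.name AS customer
FROM orders a
LEFT JOIN customers b ON a.customer_id = b.id

Result:
product  | customer
---------+---------
Router   | Victor  
Laptop   | Wendy   
Notebook | Victor  
Phone    | NULL    
Chair    | Ivan    
Camera   | Ivan    
Mouse    | George  
Stapler  | Ivan    
Tablet   | NULL    


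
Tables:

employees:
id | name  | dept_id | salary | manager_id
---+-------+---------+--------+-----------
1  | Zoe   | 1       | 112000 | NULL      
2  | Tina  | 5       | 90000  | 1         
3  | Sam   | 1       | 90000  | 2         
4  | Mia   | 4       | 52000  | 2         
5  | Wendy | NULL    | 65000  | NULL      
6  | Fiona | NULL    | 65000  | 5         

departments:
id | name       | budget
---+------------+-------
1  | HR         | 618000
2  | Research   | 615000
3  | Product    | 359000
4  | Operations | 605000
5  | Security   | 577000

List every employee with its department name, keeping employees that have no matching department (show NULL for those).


LEFT JOIN keeps every row from employees (the left table); where dept_id has no match in departments, the department columns become NULL. Walk through each employee:
  - employee 1 (Zoe): dept_id=1 -> matches HR
  - employee 2 (Tina): dept_id=5 -> matches Security
  - employee 3 (Sam): dept_id=1 -> matches HR
  - employee 4 (Mia): dept_id=4 -> matches Operations
  - employee 5 (Wendy): dept_id=NULL, no match -> kept with NULL
  - employee 6 (Fiona): dept_id=NULL, no match -> kept with NULL
All 6 rows appear; 2 have NULL department.

SQL:
SELECT a.name, b.name AS department
FROM employees a
LEFT JOIN departments b ON a.dept_id = b.id

Result:
name  | department
------+-----------
Zoe   | HR        
Tina  | Security  
Sam   | HR        
Mia   | Operations
Wendy | NULL      
Fiona | NULL      


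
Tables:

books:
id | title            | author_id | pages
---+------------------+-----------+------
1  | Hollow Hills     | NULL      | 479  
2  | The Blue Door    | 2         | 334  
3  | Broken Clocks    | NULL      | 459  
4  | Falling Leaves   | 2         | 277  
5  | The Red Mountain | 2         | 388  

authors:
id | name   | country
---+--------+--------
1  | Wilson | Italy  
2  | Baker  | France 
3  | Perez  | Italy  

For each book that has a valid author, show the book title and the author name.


INNER JOIN keeps only books rows whose author_id matches an id in authors. Walk through each book:
  - book 1 (Hollow Hills): author_id=NULL, no match -> dropped
  - book 2 (The Blue Door): author_id=2 -> matches Baker
  - book 3 (Broken Clocks): author_id=NULL, no match -> dropped
  - book 4 (Falling Leaves): author_id=2 -> matches Baker
  - book 5 (The Red Mountain): author_id=2 -> matches Baker
So 2 of 5 rows are dropped.

SQL:
SELECT a.title, b.name AS author
FROM books a
INNER JOIN authors b ON a.author_id = b.id

Result:
title            | author
-----------------+-------
The Blue Door    | Baker 
Falling Leaves   | Baker 
The Red Mountain | Baker 


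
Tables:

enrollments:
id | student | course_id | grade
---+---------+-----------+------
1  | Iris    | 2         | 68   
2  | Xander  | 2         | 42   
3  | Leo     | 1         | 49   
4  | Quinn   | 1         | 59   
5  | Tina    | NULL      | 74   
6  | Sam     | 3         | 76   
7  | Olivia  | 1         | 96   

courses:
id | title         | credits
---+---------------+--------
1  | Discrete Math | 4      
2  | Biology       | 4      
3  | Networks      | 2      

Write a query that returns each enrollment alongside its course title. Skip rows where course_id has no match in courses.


INNER JOIN keeps only enrollments rows whose course_id matches an id in courses. Walk through each enrollment:
  - enrollment 1 (Iris): course_id=2 -> matches Biology
  - enrollment 2 (Xander): course_id=2 -> matches Biology
  - enrollment 3 (Leo): course_id=1 -> matches Discrete Math
  - enrollment 4 (Quinn): course_id=1 -> matches Discrete Math
  - enrollment 5 (Tina): course_id=NULL, no match -> dropped
  - enrollment 6 (Sam): course_id=3 -> matches Networks
  - enrollment 7 (Olivia): course_id=1 -> matches Discrete Math
So 1 of 7 rows is dropped.

SQL:
SELECT a.student, b.title AS course
FROM enrollments a
INNER JOIN courses b ON a.course_id = b.id

Result:
student | course       
--------+--------------
Iris    | Biology      
Xander  | Biology      
Leo     | Discrete Math
Quinn   | Discrete Math
Sam     | Networks     
Olivia  | Discrete Math


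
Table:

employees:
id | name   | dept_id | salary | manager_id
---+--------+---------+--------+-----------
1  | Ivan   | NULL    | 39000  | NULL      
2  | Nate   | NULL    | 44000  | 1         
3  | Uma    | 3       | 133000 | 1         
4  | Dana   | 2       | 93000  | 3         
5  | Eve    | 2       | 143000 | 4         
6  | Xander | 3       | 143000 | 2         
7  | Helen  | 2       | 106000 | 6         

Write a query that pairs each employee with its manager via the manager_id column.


This is a self-join: employees is joined to a second copy of itself, matching each row's manager_id to another row's id. Use LEFT JOIN so rows with manager_id=NULL are kept.
  - employee 1 (Ivan): manager_id=NULL -> NULL
  - employee 2 (Nate): manager_id=1 -> Ivan
  - employee 3 (Uma): manager_id=1 -> Ivan
  - employee 4 (Dana): manager_id=3 -> Uma
  - employee 5 (Eve): manager_id=4 -> Dana
  - employee 6 (Xander): manager_id=2 -> Nate
  - employee 7 (Helen): manager_id=6 -> Xander

SQL:
SELECT a.name AS item, b.name AS manager
FROM employees a
LEFT JOIN employees b ON a.manager_id = b.id

Result:
item   | manager
-------+--------
Ivan   | NULL   
Nate   | Ivan   
Uma    | Ivan   
Dana   | Uma    
Eve    | Dana   
Xander | Nate   
Helen  | Xander 


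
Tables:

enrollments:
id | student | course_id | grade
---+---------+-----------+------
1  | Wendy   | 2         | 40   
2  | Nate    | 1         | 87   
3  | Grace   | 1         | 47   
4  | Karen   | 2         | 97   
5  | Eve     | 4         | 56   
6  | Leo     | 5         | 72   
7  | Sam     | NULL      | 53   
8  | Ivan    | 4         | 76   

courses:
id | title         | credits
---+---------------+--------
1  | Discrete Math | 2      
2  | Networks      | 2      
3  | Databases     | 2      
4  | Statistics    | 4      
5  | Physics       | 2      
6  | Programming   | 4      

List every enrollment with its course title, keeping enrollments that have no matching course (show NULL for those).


LEFT JOIN keeps every row from enrollments (the left table); where course_id has no match in courses, the course columns become NULL. Walk through each enrollment:
  - enrollment 1 (Wendy): course_id=2 -> matches Networks
  - enrollment 2 (Nate): course_id=1 -> matches Discrete Math
  - enrollment 3 (Grace): course_id=1 -> matches Discrete Math
  - enrollment 4 (Karen): course_id=2 -> matches Networks
  - enrollment 5 (Eve): course_id=4 -> matches Statistics
  - enrollment 6 (Leo): course_id=5 -> matches Physics
  - enrollment 7 (Sam): course_id=NULL, no match -> kept with NULL
  - enrollment 8 (Ivan): course_id=4 -> matches Statistics
All 8 rows appear; 1 has NULL course.

SQL:
SELECT a.student, b.title AS course
FROM enrollments a
LEFT JOIN courses b ON a.course_id = b.id

Result:
student | course       
--------+--------------
Wendy   | Networks     
Nate    | Discrete Math
Grace   | Discrete Math
Karen   | Networks     
Eve     | Statistics   
Leo     | Physics      
Sam     | NULL         
Ivan    | Statistics   


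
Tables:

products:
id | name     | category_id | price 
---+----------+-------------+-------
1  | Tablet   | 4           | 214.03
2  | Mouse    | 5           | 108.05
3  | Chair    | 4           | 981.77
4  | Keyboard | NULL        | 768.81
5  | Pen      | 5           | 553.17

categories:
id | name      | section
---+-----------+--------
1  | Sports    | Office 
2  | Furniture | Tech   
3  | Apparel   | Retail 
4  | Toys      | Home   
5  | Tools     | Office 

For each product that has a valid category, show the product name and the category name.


INNER JOIN keeps only products rows whose category_id matches an id in categories. Walk through each product:
  - product 1 (Tablet): category_id=4 -> matches Toys
  - product 2 (Mouse): category_id=5 -> matches Tools
  - product 3 (Chair): category_id=4 -> matches Toys
  - product 4 (Keyboard): category_id=NULL, no match -> dropped
  - product 5 (Pen): category_id=5 -> matches Tools
So 1 of 5 rows is dropped.

SQL:
SELECT a.name, b.name AS category
FROM products a
INNER JOIN categories b ON a.category_id = b.id

Result:
name   | category
-------+---------
Tablet | Toys    
Mouse  | Tools   
Chair  | Toys    
Pen    | Tools   


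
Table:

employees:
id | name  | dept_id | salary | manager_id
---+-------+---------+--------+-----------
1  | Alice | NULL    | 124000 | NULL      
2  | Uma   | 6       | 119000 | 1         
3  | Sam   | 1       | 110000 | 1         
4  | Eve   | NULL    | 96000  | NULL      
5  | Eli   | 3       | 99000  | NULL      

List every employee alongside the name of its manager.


This is a self-join: employees is joined to a second copy of itself, matching each row's manager_id to another row's id. Use LEFT JOIN so rows with manager_id=NULL are kept.
  - employee 1 (Alice): manager_id=NULL -> NULL
  - employee 2 (Uma): manager_id=1 -> Alice
  - employee 3 (Sam): manager_id=1 -> Alice
  - employee 4 (Eve): manager_id=NULL -> NULL
  - employee 5 (Eli): manager_id=NULL -> NULL

SQL:
SELECT a.name AS item, b.name AS manager
FROM employees a
LEFT JOIN employees b ON a.manager_id = b.id

Result:
item  | manager
------+--------
Alice | NULL   
Uma   | Alice  
Sam   | Alice  
Eve   | NULL   
Eli   | NULL   


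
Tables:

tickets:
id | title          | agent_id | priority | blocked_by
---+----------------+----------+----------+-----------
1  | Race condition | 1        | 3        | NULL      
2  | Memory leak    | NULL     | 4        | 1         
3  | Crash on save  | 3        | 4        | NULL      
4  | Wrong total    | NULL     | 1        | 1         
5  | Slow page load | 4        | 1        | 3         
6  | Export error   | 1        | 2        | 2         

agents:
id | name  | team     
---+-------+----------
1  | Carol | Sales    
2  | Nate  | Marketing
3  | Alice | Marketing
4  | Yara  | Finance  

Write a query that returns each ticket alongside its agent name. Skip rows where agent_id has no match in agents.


INNER JOIN keeps only tickets rows whose agent_id matches an id in agents. Walk through each ticket:
  - ticket 1 (Race condition): agent_id=1 -> matches Carol
  - ticket 2 (Memory leak): agent_id=NULL, no match -> dropped
  - ticket 3 (Crash on save): agent_id=3 -> matches Alice
  - ticket 4 (Wrong total): agent_id=NULL, no match -> dropped
  - ticket 5 (Slow page load): agent_id=4 -> matches Yara
  - ticket 6 (Export error): agent_id=1 -> matches Carol
So 2 of 6 rows are dropped.

SQL:
SELECT a.title, b.name AS agent
FROM tickets a
INNER JOIN agents b ON a.agent_id = b.id

Result:
title          | agent
---------------+------
Race condition | Carol
Crash on save  | Alice
Slow page load | Yara 
Export error   | Carol
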